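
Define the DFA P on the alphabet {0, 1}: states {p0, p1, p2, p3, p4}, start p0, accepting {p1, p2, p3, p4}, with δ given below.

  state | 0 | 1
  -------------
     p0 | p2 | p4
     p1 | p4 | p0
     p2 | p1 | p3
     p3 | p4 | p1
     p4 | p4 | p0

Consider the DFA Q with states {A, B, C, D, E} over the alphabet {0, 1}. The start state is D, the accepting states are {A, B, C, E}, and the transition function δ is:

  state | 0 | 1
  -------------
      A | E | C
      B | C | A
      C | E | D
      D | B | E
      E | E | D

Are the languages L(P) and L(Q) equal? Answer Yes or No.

Exploring the product automaton P × Q from the start pair (p0, D), following both machines on each input symbol, reaches 5 state pairs: (p0, D), (p2, B), (p4, E), (p1, C), (p3, A).
P accepts in {p1, p2, p3, p4} and Q accepts in {A, B, C, E}. In every reachable pair the two components are either both accepting — (p2, B), (p4, E), (p1, C), (p3, A) — or both non-accepting, so no string is accepted by exactly one of the machines: L(P) \ L(Q) and L(Q) \ L(P) are both empty.
Hence every string is accepted by P iff it is accepted by Q, and the two languages coincide.

Yes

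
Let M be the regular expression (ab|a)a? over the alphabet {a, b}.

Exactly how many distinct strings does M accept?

The expression has no Kleene star, so L(M) is finite. Expanding the alternatives gives {a, aa, ab, aba}.
That is 1 of length 1, 2 of length 2, 1 of length 3: 4 strings in all.

4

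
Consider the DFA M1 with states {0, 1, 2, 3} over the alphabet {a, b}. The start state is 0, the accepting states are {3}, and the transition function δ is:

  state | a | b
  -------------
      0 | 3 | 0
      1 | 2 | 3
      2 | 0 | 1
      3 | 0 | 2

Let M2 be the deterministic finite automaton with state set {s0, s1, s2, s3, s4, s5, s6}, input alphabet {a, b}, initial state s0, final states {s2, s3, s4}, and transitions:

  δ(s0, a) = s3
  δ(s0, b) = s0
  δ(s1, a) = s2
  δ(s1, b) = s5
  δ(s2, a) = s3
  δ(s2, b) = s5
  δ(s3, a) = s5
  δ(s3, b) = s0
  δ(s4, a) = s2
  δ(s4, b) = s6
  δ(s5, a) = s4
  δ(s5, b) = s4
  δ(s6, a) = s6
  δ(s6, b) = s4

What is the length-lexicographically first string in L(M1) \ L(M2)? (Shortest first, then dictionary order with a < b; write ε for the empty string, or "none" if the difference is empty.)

abaa

The string abaa is accepted by M1 but not by M2.
No shorter string lies in the difference, and abaa is the lexicographically first length-4 string in L(M1) \ L(M2).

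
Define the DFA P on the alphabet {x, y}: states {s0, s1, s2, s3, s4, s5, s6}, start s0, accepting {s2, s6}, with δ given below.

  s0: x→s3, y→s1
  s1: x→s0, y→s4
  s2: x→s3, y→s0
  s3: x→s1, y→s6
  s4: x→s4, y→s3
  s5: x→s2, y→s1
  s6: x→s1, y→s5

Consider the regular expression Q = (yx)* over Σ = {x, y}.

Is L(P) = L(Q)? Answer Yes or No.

The string xy is accepted by P but rejected by Q.
So L(P) ≠ L(Q).

No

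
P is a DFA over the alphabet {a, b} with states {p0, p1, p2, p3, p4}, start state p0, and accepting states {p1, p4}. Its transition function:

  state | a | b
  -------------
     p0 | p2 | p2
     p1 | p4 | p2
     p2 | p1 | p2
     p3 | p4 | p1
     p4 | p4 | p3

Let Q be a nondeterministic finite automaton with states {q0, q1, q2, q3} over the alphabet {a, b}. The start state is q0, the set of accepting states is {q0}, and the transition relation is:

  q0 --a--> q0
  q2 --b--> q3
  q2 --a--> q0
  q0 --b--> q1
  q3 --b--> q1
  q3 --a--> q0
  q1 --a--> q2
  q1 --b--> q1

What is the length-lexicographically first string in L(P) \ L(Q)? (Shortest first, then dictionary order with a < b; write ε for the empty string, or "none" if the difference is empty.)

ba

The string ba is accepted by P but not by Q.
No shorter string lies in the difference, and ba is the lexicographically first length-2 string in L(P) \ L(Q).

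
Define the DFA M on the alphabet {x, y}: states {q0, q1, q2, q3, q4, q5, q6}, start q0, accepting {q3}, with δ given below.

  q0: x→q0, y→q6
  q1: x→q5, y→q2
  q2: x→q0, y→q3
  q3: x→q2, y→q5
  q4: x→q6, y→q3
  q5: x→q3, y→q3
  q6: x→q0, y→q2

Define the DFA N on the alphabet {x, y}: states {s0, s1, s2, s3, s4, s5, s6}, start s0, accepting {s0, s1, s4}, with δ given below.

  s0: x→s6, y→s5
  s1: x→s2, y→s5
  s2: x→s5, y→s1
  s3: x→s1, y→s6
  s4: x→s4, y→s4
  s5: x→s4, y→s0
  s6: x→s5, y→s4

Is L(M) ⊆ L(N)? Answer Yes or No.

The string yyy is in L(M) but not in L(N).
So L(M) ⊄ L(N).

No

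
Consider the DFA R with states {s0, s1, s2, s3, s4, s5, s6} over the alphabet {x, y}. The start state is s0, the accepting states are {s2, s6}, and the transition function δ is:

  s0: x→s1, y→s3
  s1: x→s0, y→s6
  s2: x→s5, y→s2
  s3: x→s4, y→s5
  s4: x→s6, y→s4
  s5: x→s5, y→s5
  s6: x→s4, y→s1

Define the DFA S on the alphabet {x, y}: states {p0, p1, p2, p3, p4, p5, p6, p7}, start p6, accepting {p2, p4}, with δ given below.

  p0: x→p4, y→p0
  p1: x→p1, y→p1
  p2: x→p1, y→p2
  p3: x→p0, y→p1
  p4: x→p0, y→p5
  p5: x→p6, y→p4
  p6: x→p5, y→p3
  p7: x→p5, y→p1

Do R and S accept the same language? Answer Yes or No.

Exploring the product automaton R × S from the start pair (s0, p6), following both machines on each input symbol, reaches 6 state pairs: (s0, p6), (s1, p5), (s3, p3), (s6, p4), (s4, p0), (s5, p1).
R accepts in {s2, s6} and S accepts in {p2, p4}. In every reachable pair the two components are either both accepting — (s6, p4) — or both non-accepting, so no string is accepted by exactly one of the machines: L(R) \ L(S) and L(S) \ L(R) are both empty.
Hence every string is accepted by R iff it is accepted by S, and the two languages coincide.

Yes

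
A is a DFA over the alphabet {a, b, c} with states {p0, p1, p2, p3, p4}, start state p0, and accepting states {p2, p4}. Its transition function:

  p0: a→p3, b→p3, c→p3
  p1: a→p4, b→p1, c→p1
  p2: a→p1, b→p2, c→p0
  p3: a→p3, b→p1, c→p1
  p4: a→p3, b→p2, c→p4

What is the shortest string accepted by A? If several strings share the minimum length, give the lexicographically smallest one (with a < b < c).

A breadth-first search from p0 reaches an accepting state first via the path p0 → p3 → p1 → p4 on input aba.
No string of length < 3 is accepted (BFS exhausts all shorter strings without reaching an accepting state), and aba is the lexicographically least accepting string of length 3.

aba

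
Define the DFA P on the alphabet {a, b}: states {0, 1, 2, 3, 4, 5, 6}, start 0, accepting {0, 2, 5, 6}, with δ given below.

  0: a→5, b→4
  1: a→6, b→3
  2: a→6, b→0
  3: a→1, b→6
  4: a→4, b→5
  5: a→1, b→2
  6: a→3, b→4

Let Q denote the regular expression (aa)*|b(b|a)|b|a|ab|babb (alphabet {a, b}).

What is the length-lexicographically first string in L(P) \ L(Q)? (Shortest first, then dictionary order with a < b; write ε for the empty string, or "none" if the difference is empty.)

The string aaa is accepted by P but not by Q.
No shorter string lies in the difference, and aaa is the lexicographically first length-3 string in L(P) \ L(Q).

aaa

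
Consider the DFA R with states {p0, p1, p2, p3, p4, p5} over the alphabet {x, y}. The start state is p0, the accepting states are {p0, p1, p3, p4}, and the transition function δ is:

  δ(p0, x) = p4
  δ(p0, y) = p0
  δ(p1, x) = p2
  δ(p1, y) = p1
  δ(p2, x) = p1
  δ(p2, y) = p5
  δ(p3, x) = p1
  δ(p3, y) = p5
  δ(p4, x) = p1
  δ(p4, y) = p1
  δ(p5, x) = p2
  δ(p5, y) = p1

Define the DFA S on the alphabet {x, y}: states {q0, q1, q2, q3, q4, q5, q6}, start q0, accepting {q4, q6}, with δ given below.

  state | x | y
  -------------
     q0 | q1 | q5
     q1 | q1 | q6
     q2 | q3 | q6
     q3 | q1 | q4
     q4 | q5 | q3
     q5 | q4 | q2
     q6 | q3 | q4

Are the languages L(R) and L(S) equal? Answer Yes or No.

No

The empty string ε is accepted by R but rejected by S.
So L(R) ≠ L(S).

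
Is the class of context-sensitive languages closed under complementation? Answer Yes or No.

Yes

The context-sensitive languages are exactly NSPACE(n), and by the Immerman–Szelepcsényi theorem nondeterministic space classes (from log n up) are closed under complement.
So the context-sensitive languages are closed under complement.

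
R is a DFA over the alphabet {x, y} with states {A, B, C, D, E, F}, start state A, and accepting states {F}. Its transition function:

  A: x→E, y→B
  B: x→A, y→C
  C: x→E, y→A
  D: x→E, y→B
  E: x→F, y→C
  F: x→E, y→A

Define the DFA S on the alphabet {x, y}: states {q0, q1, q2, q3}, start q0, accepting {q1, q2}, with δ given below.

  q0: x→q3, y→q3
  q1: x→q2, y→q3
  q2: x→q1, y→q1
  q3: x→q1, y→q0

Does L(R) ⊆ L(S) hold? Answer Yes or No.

Yes

Exploring the product automaton R × S from the start pair (A, q0), following both machines on each input symbol, reaches 13 state pairs: (A, q0), (E, q3), (B, q3), (F, q1), (C, q0), (A, q1), (E, q2), (A, q3), (C, q1), (E, q1), (B, q0), (F, q2), (C, q3).
R accepts in {F} and S accepts in {q1, q2}. The reachable pairs whose R-component is accepting are (F, q1), (F, q2); in each of them the S-component is accepting too, so the product for L(R) \ L(S) (R-component accepting, S-component rejecting) has no reachable accepting pair and the difference is empty.
Hence every string in L(R) is also in L(S).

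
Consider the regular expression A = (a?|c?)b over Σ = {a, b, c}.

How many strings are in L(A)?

The expression has no Kleene star, so L(A) is finite. Expanding the alternatives gives {b, ab, cb}.
That is 1 of length 1, 2 of length 2: 3 strings in all.

3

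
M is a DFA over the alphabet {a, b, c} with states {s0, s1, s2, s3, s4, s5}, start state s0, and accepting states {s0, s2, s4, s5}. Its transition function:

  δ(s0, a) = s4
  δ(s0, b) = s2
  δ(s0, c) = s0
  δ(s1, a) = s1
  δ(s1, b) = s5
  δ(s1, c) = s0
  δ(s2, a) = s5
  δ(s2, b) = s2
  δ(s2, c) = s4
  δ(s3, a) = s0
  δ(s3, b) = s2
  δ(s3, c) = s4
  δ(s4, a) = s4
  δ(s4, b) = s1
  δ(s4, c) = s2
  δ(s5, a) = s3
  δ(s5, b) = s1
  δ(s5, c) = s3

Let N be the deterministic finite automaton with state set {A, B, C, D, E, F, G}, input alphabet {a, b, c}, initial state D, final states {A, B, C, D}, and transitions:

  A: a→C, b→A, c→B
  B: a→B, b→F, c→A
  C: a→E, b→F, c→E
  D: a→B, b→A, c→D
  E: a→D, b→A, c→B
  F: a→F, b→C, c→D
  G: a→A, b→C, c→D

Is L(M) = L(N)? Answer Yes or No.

Yes

Exploring the product automaton M × N from the start pair (s0, D), following both machines on each input symbol, reaches 6 state pairs: (s0, D), (s4, B), (s2, A), (s1, F), (s5, C), (s3, E).
M accepts in {s0, s2, s4, s5} and N accepts in {A, B, C, D}. In every reachable pair the two components are either both accepting — (s0, D), (s4, B), (s2, A), (s5, C) — or both non-accepting, so no string is accepted by exactly one of the machines: L(M) \ L(N) and L(N) \ L(M) are both empty.
Hence every string is accepted by M iff it is accepted by N, and the two languages coincide.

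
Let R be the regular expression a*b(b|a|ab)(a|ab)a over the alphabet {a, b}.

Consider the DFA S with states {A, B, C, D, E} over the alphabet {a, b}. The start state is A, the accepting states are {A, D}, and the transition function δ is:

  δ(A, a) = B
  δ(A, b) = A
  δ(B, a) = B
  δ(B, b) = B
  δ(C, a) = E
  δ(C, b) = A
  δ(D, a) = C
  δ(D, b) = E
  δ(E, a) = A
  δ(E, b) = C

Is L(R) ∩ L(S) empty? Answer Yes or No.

Yes

Converting the expression R to a DFA (subset construction, then merging equivalent states) gives the minimal DFA with states {r0, r1, r2, r3, r4, r5, r6, r7}, start state r0, accepting states {r6} and transitions r0: a→r0, b→r1; r1: a→r2, b→r3; r2: a→r4, b→r3; r3: a→r4, b→r5; r4: a→r6, b→r7; r5: a→r5, b→r5; r6: a→r5, b→r5; r7: a→r6, b→r5.
Exploring the product automaton R × S from the start pair (r0, A), following both machines on each input symbol, reaches 12 state pairs: (r0, A), (r0, B), (r1, A), (r1, B), (r2, B), (r3, A), (r3, B), (r4, B), (r5, A), (r5, B), (r6, B), (r7, B).
R accepts in {r6} and S accepts in {A, D}; no reachable pair has both components accepting, so no string drives both machines to acceptance simultaneously and L(R) ∩ L(S) = ∅.
So no string is accepted by both, and the intersection is empty.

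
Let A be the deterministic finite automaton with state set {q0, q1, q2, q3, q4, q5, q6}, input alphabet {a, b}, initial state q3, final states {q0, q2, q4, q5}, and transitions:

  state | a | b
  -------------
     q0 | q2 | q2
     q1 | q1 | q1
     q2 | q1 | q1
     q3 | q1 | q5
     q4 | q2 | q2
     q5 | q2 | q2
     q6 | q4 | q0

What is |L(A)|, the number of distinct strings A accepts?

3

The useful subgraph on states {q2, q3, q5} is acyclic, so L(A) is finite; the longest accepting path visits 3 useful states, giving maximum string length 2.
Counting accepting paths from q3 by length: 1 of length 1, 2 of length 2. Total 3.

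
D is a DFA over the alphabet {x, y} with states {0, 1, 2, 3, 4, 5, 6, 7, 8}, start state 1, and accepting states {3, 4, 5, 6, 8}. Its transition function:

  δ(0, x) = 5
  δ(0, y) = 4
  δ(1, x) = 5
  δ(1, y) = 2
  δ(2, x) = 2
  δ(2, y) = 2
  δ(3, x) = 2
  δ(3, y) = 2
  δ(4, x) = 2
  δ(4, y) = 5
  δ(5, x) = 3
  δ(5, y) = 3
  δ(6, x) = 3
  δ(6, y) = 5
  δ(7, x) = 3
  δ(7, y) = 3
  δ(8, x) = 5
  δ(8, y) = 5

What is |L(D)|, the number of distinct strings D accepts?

The useful subgraph on states {1, 3, 5} is acyclic, so L(D) is finite; the longest accepting path visits 3 useful states, giving maximum string length 2.
Counting accepting paths from 1 by length: 1 of length 1, 2 of length 2. Total 3.

3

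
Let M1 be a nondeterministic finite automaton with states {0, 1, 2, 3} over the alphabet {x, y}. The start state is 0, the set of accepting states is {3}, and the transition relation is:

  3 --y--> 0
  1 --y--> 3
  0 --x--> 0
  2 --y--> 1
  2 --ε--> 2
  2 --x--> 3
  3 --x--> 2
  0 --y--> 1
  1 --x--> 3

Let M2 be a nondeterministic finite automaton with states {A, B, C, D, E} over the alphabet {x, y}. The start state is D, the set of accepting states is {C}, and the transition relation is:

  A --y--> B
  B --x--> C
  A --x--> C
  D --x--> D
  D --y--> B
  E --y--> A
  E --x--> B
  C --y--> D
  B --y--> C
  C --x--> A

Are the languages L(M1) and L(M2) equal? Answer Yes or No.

Exploring the product automaton M1 × M2 from the start pair (0, D), following both machines on each input symbol, reaches 4 state pairs: (0, D), (1, B), (3, C), (2, A).
M1 accepts in {3} and M2 accepts in {C}. In every reachable pair the two components are either both accepting — (3, C) — or both non-accepting, so no string is accepted by exactly one of the machines: L(M1) \ L(M2) and L(M2) \ L(M1) are both empty.
Hence every string is accepted by M1 iff it is accepted by M2, and the two languages coincide.

Yes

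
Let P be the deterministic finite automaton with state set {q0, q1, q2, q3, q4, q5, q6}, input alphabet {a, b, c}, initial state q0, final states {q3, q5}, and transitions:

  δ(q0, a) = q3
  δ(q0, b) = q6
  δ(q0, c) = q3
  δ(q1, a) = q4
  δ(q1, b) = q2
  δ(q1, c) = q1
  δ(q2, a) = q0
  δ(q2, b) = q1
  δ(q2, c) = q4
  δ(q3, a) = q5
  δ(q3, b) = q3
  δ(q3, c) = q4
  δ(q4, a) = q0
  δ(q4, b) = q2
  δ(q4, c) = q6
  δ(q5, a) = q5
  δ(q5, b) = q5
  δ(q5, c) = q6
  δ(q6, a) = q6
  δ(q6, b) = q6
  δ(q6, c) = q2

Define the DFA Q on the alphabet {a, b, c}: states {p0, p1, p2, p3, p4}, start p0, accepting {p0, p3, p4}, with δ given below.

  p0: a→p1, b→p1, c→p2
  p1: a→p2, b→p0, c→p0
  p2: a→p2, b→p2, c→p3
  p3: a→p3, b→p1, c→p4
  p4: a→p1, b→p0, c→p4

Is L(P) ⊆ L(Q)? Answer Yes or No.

No

The string a is in L(P) but not in L(Q).
So L(P) ⊄ L(Q).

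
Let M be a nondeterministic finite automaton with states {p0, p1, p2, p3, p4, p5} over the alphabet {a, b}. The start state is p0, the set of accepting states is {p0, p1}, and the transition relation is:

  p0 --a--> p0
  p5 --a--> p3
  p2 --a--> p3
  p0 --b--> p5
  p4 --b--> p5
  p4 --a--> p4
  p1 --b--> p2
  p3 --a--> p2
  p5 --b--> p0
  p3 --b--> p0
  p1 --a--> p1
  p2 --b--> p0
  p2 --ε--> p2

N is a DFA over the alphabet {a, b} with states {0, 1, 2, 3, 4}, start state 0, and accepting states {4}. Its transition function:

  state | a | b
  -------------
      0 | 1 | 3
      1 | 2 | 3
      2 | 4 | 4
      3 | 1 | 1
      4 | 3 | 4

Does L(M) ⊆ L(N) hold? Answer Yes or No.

No

The empty string ε is in L(M) but not in L(N).
So L(M) ⊄ L(N).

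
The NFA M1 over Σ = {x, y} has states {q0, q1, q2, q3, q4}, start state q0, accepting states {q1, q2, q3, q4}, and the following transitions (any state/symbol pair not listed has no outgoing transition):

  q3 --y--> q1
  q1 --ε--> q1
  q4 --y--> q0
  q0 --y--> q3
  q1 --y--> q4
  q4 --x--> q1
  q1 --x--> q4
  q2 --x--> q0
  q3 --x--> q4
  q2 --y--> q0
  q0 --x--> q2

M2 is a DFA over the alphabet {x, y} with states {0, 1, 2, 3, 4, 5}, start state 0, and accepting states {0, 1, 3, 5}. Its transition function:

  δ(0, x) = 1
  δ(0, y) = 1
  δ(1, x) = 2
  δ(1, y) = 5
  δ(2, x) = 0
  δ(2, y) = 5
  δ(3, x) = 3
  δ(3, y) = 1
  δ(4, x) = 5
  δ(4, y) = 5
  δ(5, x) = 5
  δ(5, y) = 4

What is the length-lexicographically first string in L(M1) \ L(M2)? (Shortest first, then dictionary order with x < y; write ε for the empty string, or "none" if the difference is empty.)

yx

The string yx is accepted by M1 but not by M2.
No shorter string lies in the difference, and yx is the lexicographically first length-2 string in L(M1) \ L(M2).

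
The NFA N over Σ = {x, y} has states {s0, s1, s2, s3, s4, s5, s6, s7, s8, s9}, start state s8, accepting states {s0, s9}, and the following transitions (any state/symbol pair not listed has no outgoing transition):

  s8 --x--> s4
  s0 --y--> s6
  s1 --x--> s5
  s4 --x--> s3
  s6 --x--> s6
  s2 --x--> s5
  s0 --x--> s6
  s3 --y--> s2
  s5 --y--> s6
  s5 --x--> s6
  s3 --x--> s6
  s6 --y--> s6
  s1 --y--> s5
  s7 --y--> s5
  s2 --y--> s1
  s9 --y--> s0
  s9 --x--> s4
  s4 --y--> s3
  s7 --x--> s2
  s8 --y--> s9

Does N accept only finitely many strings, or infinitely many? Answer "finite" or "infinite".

finite

The useful states (reachable from s8 and able to reach an accepting state) are {s0, s8, s9}.
Restricted to these states the transition graph has no cycle, so every accepting path has bounded length and L is finite.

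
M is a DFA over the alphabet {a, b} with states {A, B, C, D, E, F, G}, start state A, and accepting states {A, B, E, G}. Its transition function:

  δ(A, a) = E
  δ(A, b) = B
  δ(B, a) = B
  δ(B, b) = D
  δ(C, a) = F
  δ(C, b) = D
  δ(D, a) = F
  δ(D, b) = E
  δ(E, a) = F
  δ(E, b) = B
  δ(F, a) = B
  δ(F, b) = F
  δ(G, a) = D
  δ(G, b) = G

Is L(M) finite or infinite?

infinite

State B is reachable from the start and can reach an accepting state, and it lies on the cycle B → B.
Traversing that cycle any number of times yields accepted strings of unbounded length, so the language is infinite.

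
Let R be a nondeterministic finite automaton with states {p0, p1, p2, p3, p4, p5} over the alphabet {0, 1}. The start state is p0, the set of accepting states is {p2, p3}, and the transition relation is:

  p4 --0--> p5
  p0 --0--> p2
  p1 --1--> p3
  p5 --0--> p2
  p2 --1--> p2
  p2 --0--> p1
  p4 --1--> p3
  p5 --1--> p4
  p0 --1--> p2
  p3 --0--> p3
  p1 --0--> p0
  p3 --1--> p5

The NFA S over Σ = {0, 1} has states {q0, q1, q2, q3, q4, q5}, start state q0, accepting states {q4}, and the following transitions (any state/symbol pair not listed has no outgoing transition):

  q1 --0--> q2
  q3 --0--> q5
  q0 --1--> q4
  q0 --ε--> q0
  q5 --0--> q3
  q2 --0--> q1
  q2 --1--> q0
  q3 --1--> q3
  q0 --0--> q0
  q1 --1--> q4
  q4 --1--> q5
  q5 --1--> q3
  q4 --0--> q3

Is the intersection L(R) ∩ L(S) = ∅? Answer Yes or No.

No

The string 1 is accepted by both R and S.
Hence L(R) ∩ L(S) ≠ ∅.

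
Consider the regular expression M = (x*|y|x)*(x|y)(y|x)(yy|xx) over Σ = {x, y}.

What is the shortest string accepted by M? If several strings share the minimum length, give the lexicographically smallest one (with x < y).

xxxx

By inspection of the expression, no string of length less than 4 matches, and xxxx is the lexicographically first match of length 4.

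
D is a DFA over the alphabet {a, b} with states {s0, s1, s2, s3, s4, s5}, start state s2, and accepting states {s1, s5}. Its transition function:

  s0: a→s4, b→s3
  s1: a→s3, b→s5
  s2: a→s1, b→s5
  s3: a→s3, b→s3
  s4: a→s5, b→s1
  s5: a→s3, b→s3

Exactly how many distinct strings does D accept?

The useful subgraph on states {s1, s2, s5} is acyclic, so L(D) is finite; the longest accepting path visits 3 useful states, giving maximum string length 2.
Counting accepting paths from s2 by length: 2 of length 1, 1 of length 2. Total 3.

3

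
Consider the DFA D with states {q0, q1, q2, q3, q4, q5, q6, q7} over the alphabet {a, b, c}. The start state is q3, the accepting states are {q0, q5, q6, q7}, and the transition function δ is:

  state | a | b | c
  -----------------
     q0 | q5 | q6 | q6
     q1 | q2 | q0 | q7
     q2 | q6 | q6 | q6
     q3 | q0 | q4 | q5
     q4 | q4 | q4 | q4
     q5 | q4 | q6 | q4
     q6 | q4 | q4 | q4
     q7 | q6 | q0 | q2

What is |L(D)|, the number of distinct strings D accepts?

The useful subgraph on states {q0, q3, q5, q6} is acyclic, so L(D) is finite; the longest accepting path visits 4 useful states, giving maximum string length 3.
Counting accepting paths from q3 by length: 2 of length 1, 4 of length 2, 1 of length 3. Total 7.

7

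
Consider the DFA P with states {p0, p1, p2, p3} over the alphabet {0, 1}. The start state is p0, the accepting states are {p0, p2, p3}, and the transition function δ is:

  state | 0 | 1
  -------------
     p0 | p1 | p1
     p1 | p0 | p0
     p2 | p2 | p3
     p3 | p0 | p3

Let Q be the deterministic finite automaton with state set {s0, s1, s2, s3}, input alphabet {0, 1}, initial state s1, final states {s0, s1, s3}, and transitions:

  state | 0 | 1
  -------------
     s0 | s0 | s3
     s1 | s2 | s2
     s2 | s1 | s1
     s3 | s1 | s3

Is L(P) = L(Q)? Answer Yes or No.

Yes

Exploring the product automaton P × Q from the start pair (p0, s1), following both machines on each input symbol, reaches 2 state pairs: (p0, s1), (p1, s2).
P accepts in {p0, p2, p3} and Q accepts in {s0, s1, s3}. In every reachable pair the two components are either both accepting — (p0, s1) — or both non-accepting, so no string is accepted by exactly one of the machines: L(P) \ L(Q) and L(Q) \ L(P) are both empty.
Hence every string is accepted by P iff it is accepted by Q, and the two languages coincide.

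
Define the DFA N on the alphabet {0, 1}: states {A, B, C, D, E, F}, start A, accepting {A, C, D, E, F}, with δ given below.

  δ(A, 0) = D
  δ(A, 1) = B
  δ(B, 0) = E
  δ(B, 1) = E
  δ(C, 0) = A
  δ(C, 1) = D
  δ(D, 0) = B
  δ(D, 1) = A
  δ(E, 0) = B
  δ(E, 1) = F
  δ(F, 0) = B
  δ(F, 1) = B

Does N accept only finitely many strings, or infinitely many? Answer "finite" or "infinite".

infinite

State B is reachable from the start and can reach an accepting state, and it lies on the cycle B → E → B.
Traversing that cycle any number of times yields accepted strings of unbounded length, so the language is infinite.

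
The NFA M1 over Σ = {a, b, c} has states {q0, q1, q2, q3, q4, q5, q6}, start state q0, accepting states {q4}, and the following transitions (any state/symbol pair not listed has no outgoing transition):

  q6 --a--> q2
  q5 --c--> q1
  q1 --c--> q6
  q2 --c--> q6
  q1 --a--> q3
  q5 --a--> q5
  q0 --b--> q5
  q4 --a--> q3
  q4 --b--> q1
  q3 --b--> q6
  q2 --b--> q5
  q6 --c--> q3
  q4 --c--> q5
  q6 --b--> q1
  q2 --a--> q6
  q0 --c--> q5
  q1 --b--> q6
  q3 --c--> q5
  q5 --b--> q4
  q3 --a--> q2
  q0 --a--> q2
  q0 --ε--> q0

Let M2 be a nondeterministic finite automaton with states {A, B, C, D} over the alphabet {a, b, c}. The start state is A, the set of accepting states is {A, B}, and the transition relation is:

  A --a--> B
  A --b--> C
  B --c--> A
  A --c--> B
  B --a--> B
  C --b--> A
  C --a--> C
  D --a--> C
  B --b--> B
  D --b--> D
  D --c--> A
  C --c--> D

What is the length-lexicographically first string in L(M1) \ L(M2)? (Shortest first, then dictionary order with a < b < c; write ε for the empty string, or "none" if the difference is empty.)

cbcb

The string cbcb is accepted by M1 but not by M2.
No shorter string lies in the difference, and cbcb is the lexicographically first length-4 string in L(M1) \ L(M2).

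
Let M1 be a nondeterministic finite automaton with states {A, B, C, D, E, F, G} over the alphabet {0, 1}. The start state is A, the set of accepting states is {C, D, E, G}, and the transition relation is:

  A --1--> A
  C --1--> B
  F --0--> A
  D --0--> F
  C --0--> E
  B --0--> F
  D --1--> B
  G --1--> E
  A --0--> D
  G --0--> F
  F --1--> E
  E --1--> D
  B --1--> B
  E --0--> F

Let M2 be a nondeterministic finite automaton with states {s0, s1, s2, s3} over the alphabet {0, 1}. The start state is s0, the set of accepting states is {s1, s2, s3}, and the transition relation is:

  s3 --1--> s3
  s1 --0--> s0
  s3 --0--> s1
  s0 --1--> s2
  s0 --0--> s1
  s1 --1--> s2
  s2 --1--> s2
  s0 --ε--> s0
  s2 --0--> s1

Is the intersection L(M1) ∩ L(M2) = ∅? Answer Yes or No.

The string 0 is accepted by both M1 and M2.
Hence L(M1) ∩ L(M2) ≠ ∅.

No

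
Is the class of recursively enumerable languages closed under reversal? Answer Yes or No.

Yes

Reverse the input and run the recogniser for L on it; this accepts exactly Lᴿ.
So the recursively enumerable languages are closed under reversal.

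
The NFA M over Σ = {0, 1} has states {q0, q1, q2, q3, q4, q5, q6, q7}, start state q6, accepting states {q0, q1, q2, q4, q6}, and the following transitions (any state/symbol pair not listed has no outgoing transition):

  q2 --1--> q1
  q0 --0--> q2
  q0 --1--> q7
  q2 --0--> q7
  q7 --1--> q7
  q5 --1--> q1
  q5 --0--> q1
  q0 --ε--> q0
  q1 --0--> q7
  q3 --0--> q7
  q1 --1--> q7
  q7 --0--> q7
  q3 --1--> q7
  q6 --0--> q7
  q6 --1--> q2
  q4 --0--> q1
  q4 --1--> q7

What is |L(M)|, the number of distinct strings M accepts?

3

The useful subgraph on states {q1, q2, q6} is acyclic, so L(M) is finite; the longest accepting path visits 3 useful states, giving maximum string length 2.
Counting accepting paths from q6 by length: 1 of length 0, 1 of length 1, 1 of length 2. Total 3.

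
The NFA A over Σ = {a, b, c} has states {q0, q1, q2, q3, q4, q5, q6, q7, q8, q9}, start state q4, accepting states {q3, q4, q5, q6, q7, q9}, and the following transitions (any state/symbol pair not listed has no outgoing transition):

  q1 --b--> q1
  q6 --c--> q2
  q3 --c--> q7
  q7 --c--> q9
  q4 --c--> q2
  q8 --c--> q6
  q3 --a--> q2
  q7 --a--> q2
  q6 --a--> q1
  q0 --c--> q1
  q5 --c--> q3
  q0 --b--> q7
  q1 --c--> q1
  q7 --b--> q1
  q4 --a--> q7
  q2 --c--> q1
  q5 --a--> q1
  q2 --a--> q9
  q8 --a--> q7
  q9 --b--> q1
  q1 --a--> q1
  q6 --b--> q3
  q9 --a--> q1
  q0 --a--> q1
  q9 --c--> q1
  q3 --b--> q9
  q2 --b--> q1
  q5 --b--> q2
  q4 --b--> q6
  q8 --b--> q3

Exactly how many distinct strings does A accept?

The useful subgraph on states {q2, q3, q4, q6, q7, q9} is acyclic, so L(A) is finite; the longest accepting path visits 6 useful states, giving maximum string length 5.
Counting accepting paths from q4 by length: 1 of length 0, 2 of length 1, 3 of length 2, 4 of length 3, 2 of length 4, 1 of length 5. Total 13.

13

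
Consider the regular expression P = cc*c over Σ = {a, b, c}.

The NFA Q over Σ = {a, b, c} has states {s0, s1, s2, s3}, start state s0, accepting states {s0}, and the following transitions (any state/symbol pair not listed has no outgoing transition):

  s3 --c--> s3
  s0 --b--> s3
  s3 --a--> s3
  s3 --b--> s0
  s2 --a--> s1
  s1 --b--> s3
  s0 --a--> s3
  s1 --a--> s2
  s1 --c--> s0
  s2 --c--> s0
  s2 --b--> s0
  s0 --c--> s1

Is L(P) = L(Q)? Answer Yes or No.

No

The string ccc is accepted by P but rejected by Q.
So L(P) ≠ L(Q).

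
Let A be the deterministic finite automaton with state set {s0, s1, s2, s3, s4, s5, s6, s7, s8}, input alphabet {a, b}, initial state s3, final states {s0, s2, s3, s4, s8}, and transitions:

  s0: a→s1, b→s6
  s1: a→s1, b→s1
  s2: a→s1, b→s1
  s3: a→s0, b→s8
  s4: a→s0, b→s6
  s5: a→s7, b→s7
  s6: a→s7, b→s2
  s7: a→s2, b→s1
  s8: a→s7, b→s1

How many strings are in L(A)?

The useful subgraph on states {s0, s2, s3, s6, s7, s8} is acyclic, so L(A) is finite; the longest accepting path visits 5 useful states, giving maximum string length 4.
Counting accepting paths from s3 by length: 1 of length 0, 2 of length 1, 2 of length 3, 1 of length 4. Total 6.

6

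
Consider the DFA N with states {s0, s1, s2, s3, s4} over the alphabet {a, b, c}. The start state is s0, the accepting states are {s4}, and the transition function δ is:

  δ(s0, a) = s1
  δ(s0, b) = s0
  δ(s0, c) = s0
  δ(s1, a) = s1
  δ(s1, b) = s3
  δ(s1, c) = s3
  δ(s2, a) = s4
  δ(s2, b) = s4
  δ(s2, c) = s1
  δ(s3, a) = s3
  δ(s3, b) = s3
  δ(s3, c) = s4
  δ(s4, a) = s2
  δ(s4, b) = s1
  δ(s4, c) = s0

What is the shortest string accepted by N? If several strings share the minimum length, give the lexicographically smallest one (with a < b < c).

A breadth-first search from s0 reaches an accepting state first via the path s0 → s1 → s3 → s4 on input abc.
No string of length < 3 is accepted (BFS exhausts all shorter strings without reaching an accepting state), and abc is the lexicographically least accepting string of length 3.

abc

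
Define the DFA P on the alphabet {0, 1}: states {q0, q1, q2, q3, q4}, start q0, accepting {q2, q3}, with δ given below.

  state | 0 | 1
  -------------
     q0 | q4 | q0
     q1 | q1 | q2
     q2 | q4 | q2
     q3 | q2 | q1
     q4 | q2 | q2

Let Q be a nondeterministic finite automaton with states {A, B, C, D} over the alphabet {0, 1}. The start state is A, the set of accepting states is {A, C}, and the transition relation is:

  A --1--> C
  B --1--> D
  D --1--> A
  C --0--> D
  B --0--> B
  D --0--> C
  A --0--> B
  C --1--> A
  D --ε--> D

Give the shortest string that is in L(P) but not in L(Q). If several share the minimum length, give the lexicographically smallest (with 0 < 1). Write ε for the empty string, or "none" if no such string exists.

The string 00 is accepted by P but not by Q.
No shorter string lies in the difference, and 00 is the lexicographically first length-2 string in L(P) \ L(Q).

00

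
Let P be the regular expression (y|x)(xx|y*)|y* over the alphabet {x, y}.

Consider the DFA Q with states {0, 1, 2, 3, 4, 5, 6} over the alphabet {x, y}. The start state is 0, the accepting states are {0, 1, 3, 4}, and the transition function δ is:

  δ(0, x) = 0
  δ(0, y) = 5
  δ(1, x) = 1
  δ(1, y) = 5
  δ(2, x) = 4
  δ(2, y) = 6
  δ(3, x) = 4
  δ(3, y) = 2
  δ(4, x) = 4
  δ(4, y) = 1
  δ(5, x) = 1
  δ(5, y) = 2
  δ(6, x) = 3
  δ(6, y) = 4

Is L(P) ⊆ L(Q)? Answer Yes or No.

The string y is in L(P) but not in L(Q).
So L(P) ⊄ L(Q).

No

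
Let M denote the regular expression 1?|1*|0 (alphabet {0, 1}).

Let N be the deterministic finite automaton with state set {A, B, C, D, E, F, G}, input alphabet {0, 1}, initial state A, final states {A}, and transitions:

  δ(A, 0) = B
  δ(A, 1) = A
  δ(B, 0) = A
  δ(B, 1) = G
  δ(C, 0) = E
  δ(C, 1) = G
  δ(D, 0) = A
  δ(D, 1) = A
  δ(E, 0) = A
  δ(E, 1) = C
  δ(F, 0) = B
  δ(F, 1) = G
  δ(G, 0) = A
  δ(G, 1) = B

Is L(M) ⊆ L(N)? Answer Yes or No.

The string 0 is in L(M) but not in L(N).
So L(M) ⊄ L(N).

No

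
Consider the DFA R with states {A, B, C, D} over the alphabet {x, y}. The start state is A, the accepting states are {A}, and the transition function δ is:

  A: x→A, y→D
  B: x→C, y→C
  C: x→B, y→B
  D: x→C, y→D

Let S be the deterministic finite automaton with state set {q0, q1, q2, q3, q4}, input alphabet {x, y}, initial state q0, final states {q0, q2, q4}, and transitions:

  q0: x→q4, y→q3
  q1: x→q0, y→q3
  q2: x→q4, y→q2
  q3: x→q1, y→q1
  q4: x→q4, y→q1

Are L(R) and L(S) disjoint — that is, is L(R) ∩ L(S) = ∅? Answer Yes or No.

The empty string ε is accepted by both R and S.
Hence L(R) ∩ L(S) ≠ ∅.

No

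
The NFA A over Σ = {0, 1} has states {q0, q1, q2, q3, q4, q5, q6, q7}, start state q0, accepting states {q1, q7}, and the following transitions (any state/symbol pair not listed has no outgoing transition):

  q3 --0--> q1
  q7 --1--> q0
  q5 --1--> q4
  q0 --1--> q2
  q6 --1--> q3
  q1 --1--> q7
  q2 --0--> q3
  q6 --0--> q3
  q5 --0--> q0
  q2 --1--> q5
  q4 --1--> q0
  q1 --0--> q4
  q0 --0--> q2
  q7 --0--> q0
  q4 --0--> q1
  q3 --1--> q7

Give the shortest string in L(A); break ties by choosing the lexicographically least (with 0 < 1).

000

A breadth-first search from q0 reaches an accepting state first via the path q0 → q2 → q3 → q1 on input 000.
No string of length < 3 is accepted (BFS exhausts all shorter strings without reaching an accepting state), and 000 is the lexicographically least accepting string of length 3.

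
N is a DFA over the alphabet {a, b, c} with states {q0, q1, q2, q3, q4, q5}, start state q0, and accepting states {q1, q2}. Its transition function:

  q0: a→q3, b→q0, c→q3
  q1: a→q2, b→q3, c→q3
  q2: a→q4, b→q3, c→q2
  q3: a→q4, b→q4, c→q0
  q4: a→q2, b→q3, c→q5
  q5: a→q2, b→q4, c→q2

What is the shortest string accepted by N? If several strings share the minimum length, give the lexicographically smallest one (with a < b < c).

A breadth-first search from q0 reaches an accepting state first via the path q0 → q3 → q4 → q2 on input aaa.
No string of length < 3 is accepted (BFS exhausts all shorter strings without reaching an accepting state), and aaa is the lexicographically least accepting string of length 3.

aaa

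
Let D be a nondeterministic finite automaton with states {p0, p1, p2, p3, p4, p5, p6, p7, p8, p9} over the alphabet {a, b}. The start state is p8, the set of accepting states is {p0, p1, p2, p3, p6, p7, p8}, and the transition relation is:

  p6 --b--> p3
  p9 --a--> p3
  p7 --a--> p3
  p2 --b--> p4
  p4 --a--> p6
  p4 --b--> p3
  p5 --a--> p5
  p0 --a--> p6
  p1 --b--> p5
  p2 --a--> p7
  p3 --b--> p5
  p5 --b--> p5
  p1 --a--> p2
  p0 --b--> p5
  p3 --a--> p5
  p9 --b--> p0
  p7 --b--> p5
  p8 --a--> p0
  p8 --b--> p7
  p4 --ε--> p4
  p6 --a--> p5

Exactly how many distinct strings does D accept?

6

The useful subgraph on states {p0, p3, p6, p7, p8} is acyclic, so L(D) is finite; the longest accepting path visits 4 useful states, giving maximum string length 3.
Counting accepting paths from p8 by length: 1 of length 0, 2 of length 1, 2 of length 2, 1 of length 3. Total 6.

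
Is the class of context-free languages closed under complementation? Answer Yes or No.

No

CFLs are closed under union, so if they were also closed under complement they would be closed under intersection by De Morgan (L₁ ∩ L₂ is the complement of the union of the complements). But {aⁿbⁿcᵐ} ∩ {aᵐbⁿcⁿ} = {aⁿbⁿcⁿ} is not context-free although both operands are.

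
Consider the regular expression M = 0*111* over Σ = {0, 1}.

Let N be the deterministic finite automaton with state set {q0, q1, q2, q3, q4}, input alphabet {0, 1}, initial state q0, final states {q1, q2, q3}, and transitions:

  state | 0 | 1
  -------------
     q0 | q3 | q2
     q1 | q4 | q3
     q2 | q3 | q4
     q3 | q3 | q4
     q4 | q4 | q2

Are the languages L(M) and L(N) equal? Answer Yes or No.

No

The string 11 is accepted by M but rejected by N.
So L(M) ≠ L(N).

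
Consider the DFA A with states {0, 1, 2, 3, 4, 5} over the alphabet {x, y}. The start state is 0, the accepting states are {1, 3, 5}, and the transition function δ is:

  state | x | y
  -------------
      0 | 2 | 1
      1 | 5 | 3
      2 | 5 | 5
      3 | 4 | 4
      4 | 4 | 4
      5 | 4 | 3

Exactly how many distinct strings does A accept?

8

The useful subgraph on states {0, 1, 2, 3, 5} is acyclic, so L(A) is finite; the longest accepting path visits 4 useful states, giving maximum string length 3.
Counting accepting paths from 0 by length: 1 of length 1, 4 of length 2, 3 of length 3. Total 8.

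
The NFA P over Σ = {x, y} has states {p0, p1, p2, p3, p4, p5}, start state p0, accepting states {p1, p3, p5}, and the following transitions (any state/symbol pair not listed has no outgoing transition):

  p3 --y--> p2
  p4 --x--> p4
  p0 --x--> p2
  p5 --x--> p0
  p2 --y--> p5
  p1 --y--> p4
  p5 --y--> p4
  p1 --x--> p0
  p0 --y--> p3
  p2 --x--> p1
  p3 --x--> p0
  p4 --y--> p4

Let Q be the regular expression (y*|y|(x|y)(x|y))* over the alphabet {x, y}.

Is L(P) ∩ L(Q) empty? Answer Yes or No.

No

The string y is accepted by both P and Q.
Hence L(P) ∩ L(Q) ≠ ∅.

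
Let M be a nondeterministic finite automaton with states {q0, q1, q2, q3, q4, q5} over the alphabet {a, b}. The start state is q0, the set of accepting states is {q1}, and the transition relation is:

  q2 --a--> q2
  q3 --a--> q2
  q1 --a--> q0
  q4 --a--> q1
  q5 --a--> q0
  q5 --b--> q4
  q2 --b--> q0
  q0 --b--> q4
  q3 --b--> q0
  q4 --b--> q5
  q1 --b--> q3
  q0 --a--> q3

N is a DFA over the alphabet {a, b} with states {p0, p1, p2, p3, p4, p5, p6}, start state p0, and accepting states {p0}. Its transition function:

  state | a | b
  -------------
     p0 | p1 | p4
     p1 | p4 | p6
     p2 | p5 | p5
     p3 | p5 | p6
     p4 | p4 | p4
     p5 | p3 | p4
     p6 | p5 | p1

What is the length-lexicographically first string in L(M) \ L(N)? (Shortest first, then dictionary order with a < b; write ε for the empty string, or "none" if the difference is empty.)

The string ba is accepted by M but not by N.
No shorter string lies in the difference, and ba is the lexicographically first length-2 string in L(M) \ L(N).

ba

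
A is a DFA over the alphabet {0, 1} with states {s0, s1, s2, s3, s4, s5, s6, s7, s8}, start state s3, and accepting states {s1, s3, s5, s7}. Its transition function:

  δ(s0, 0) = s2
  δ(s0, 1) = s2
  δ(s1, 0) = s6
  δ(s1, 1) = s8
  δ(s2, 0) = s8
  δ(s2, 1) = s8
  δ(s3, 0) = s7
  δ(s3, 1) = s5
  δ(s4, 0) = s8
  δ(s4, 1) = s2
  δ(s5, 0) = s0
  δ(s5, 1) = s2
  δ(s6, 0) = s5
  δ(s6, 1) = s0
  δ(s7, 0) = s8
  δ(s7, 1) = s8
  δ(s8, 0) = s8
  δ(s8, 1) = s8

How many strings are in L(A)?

3

The useful subgraph on states {s3, s5, s7} is acyclic, so L(A) is finite; the longest accepting path visits 2 useful states, giving maximum string length 1.
Counting accepting paths from s3 by length: 1 of length 0, 2 of length 1. Total 3.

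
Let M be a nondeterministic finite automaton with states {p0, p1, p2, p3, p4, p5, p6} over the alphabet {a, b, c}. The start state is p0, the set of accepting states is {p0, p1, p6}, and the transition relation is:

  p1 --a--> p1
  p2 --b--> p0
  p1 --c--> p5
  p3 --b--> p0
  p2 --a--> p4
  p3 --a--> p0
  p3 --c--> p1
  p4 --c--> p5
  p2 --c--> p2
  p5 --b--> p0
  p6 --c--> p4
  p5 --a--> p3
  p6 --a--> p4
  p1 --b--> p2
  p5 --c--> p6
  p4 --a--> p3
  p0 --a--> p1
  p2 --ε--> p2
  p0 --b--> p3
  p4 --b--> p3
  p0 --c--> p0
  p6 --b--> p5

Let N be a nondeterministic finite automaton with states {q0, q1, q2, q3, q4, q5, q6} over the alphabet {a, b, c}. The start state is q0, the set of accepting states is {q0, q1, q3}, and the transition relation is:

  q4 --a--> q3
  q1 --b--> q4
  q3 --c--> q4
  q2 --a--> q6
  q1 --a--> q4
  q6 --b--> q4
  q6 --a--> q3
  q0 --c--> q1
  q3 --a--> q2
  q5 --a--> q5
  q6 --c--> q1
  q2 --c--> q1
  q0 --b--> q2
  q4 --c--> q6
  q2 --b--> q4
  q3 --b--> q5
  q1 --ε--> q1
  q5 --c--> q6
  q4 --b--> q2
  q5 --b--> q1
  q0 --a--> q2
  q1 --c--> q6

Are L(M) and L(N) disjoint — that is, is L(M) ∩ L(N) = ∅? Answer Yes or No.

No

The empty string ε is accepted by both M and N.
Hence L(M) ∩ L(N) ≠ ∅.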